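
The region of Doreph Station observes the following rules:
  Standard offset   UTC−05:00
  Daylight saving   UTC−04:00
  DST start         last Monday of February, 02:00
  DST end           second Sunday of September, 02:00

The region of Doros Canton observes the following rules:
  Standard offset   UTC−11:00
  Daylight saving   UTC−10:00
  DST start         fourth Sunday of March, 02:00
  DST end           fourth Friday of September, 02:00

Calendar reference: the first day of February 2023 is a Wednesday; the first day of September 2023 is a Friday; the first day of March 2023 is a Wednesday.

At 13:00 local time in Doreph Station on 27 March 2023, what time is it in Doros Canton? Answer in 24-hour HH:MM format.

1 February 2023 is a Wednesday, so Mondays fall on 6, 13, 20, 27; the last is February 27.
1 September 2023 is a Friday, so the first Sunday is September 3 and the second is September 10.
27 March 2023 lies within the daylight-saving period (27 February – 10 September), so Doreph Station is on daylight time, UTC−04:00.
13:00 Doreph Station + 4h = 17:00 UTC.
1 March 2023 is a Wednesday, so the first Sunday is March 5 and the fourth is March 26.
1 September 2023 is a Friday, so the first Friday is September 1 and the fourth is September 22.
At the standard offset (UTC−11:00), 17:00 UTC − 11h = 06:00 Doros Canton standard time.
Daylight saving runs 26 March – 22 September; the standard-time date in Doros Canton, 27 March 2023, is inside that window, so Doros Canton is at UTC−10:00.
17:00 UTC − 10h = 07:00 Doros Canton.

07:00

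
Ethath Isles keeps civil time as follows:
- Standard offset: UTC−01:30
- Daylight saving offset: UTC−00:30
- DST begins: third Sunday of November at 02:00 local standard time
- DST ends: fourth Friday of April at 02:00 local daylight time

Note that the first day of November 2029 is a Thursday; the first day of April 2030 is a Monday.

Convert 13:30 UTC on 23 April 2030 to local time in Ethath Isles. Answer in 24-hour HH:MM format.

13:00

1 November 2029 is a Thursday, so the first Sunday is November 4 and the third is November 18.
1 April 2030 is a Monday, so the first Friday is April 5 and the fourth is April 26.
At the standard offset (UTC−01:30), 13:30 UTC − 1h30m = 12:00 Ethath Isles standard time.
Daylight saving runs 18 November 2029 – 26 April 2030; the standard-time date in Ethath Isles, 23 April 2030, is inside that window, so Ethath Isles is at UTC−00:30.
13:30 UTC − 0h30m = 13:00 local.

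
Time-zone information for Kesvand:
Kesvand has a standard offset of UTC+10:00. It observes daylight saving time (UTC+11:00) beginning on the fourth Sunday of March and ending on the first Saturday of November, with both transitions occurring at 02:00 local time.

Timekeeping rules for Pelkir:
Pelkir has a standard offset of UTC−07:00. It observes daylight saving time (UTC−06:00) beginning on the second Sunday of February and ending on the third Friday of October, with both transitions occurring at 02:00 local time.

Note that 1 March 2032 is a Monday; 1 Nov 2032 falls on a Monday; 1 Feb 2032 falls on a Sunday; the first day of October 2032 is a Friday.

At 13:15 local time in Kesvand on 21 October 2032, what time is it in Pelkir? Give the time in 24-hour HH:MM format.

19:15

1 March 2032 is a Monday, so the first Sunday is March 7 and the fourth is March 28.
1 November 2032 is a Monday, so the first Saturday is November 6.
21 October 2032 falls between 28 March and 6 November, so daylight saving is in effect and Kesvand is at UTC+11:00.
13:15 Kesvand − 11h = 02:15 UTC.
1 February 2032 is a Sunday, so the first Sunday is February 1 and the second is February 8.
1 October 2032 is a Friday, so the first Friday is October 1 and the third is October 15.
At the standard offset (UTC−07:00), 02:15 UTC − 7h = 19:15 Pelkir standard time (rolling into the previous day, 20 October 2032).
Daylight saving runs 8 February – 15 October; the standard-time date in Pelkir, 20 October 2032, is outside that window, so Pelkir is on standard time at UTC−07:00.
02:15 UTC − 7h = 19:15 Pelkir (rolling into the previous day, 20 October 2032).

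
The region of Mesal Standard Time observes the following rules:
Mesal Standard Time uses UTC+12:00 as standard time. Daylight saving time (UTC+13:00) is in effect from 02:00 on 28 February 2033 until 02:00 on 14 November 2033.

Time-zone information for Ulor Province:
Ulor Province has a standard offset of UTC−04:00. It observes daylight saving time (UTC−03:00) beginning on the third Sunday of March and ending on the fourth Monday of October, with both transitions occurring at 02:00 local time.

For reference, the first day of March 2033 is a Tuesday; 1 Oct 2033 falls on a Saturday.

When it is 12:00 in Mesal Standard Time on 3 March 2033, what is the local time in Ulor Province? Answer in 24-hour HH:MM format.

3 March 2033 falls between 28 February and 14 November, so daylight saving is in effect and Mesal Standard Time is at UTC+13:00.
12:00 Mesal Standard Time − 13h = 23:00 UTC (rolling into the previous day, 2 March 2033).
1 March 2033 is a Tuesday, so the first Sunday is March 6 and the third is March 20.
1 October 2033 is a Saturday, so the first Monday is October 3 and the fourth is October 24.
At the standard offset (UTC−04:00), 23:00 UTC − 4h = 19:00 Ulor Province standard time.
The standard-time date in Ulor Province, 2 March 2033, is outside the daylight-saving period (20 March – 24 October), so Ulor Province is on standard time, UTC−04:00.
23:00 UTC − 4h = 19:00 Ulor Province.

19:00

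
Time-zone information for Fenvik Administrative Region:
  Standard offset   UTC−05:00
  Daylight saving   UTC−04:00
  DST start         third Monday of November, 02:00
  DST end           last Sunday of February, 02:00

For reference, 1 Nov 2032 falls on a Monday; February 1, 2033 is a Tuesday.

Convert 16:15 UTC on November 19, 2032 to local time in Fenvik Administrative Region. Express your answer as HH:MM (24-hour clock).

1 November 2032 is a Monday, so the first Monday is November 1 and the third is November 15.
1 February 2033 is a Tuesday, so Sundays fall on 6, 13, 20, 27; the last is February 27.
At the standard offset (UTC−05:00), 16:15 UTC − 5h = 11:15 Fenvik Administrative Region standard time.
Daylight saving runs 15 November 2032 – 27 February 2033; the standard-time date in Fenvik Administrative Region, November 19, 2032, is inside that window, so Fenvik Administrative Region is at UTC−04:00.
16:15 UTC − 4h = 12:15 local.

12:15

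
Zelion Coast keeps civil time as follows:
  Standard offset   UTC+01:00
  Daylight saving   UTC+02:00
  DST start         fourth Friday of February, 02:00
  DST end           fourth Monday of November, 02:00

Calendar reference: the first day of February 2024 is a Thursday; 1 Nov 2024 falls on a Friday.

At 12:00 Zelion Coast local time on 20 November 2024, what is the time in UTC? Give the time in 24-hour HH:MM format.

10:00

1 February 2024 is a Thursday, so the first Friday is February 2 and the fourth is February 23.
1 November 2024 is a Friday, so the first Monday is November 4 and the fourth is November 25.
20 November 2024 falls between 23 February and 25 November, so daylight saving is in effect and Zelion Coast is at UTC+02:00.
12:00 local − 2h = 10:00 UTC.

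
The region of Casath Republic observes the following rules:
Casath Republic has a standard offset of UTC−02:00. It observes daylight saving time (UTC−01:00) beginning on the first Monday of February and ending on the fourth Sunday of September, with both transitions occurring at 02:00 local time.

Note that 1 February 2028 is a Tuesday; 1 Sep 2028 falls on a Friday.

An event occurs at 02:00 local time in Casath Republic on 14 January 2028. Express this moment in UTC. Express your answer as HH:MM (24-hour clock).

1 February 2028 is a Tuesday, so the first Monday is February 7.
1 September 2028 is a Friday, so the first Sunday is September 3 and the fourth is September 24.
Daylight saving runs 7 February – 24 September; 14 January 2028 is outside that window, so Casath Republic is on standard time at UTC−02:00.
02:00 local + 2h = 04:00 UTC.

04:00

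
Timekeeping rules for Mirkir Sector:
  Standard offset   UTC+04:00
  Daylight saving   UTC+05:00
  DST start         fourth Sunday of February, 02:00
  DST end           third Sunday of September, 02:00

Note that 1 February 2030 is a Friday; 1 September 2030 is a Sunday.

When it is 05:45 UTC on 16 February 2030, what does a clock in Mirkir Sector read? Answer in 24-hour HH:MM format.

1 February 2030 is a Friday, so the first Sunday is February 3 and the fourth is February 24.
1 September 2030 is a Sunday, so the first Sunday is September 1 and the third is September 15.
At the standard offset (UTC+04:00), 05:45 UTC + 4h = 09:45 Mirkir Sector standard time.
The standard-time date in Mirkir Sector, 16 February 2030, does not fall between 24 February and 15 September, so daylight saving is not in effect and Mirkir Sector is at UTC+04:00.
05:45 UTC + 4h = 09:45 local.

09:45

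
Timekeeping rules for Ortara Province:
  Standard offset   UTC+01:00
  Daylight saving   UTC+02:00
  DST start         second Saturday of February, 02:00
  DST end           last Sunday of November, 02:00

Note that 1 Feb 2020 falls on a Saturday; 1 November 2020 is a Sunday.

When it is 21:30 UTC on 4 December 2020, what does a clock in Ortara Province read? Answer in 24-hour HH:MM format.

1 February 2020 is a Saturday, so the first Saturday is February 1 and the second is February 8.
1 November 2020 is a Sunday, so Sundays fall on 1, 8, 15, 22, 29; the last is November 29.
At the standard offset (UTC+01:00), 21:30 UTC + 1h = 22:30 Ortara Province standard time.
The standard-time date in Ortara Province, 4 December 2020, does not fall between 8 February and 29 November, so daylight saving is not in effect and Ortara Province is at UTC+01:00.
21:30 UTC + 1h = 22:30 local.

22:30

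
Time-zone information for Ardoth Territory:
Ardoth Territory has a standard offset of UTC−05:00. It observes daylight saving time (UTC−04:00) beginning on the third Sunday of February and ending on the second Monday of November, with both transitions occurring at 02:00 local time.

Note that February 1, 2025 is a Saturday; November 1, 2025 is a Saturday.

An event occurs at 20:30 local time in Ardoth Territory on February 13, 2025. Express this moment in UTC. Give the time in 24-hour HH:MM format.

01:30

1 February 2025 is a Saturday, so the first Sunday is February 2 and the third is February 16.
1 November 2025 is a Saturday, so the first Monday is November 3 and the second is November 10.
February 13, 2025 does not fall between 16 February and 10 November, so daylight saving is not in effect and Ardoth Territory is at UTC−05:00.
20:30 local + 5h = 01:30 UTC (rolling into the next day, 14 February 2025).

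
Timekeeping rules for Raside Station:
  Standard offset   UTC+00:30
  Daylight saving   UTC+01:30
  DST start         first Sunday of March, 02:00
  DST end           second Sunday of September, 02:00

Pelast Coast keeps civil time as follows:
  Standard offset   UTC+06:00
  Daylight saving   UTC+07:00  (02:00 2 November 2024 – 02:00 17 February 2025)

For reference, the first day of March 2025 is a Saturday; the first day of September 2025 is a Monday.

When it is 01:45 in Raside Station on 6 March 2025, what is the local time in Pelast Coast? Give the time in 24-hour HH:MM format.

1 March 2025 is a Saturday, so the first Sunday is March 2.
1 September 2025 is a Monday, so the first Sunday is September 7 and the second is September 14.
Daylight saving runs 2 March – 14 September; 6 March 2025 is inside that window, so Raside Station is at UTC+01:30.
01:45 Raside Station − 1h30m = 00:15 UTC.
At the standard offset (UTC+06:00), 00:15 UTC + 6h = 06:15 Pelast Coast standard time.
Daylight saving runs 2 November 2024 – 17 February 2025; the standard-time date in Pelast Coast, 6 March 2025, is outside that window, so Pelast Coast is on standard time at UTC+06:00.
00:15 UTC + 6h = 06:15 Pelast Coast.

06:15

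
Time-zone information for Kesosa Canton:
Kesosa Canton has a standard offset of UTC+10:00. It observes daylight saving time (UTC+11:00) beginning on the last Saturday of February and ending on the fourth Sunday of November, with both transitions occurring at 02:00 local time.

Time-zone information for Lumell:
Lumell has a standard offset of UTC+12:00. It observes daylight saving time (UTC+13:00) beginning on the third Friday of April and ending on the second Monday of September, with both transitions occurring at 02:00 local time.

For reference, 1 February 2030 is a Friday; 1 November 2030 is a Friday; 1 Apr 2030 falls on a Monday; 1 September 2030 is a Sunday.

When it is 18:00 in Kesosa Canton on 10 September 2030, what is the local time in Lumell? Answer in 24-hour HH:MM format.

19:00

1 February 2030 is a Friday, so Saturdays fall on 2, 9, 16, 23; the last is February 23.
1 November 2030 is a Friday, so the first Sunday is November 3 and the fourth is November 24.
10 September 2030 falls between 23 February and 24 November, so daylight saving is in effect and Kesosa Canton is at UTC+11:00.
18:00 Kesosa Canton − 11h = 07:00 UTC.
1 April 2030 is a Monday, so the first Friday is April 5 and the third is April 19.
1 September 2030 is a Sunday, so the first Monday is September 2 and the second is September 9.
At the standard offset (UTC+12:00), 07:00 UTC + 12h = 19:00 Lumell standard time.
The standard-time date in Lumell, 10 September 2030, is outside the daylight-saving period (19 April – 9 September), so Lumell is on standard time, UTC+12:00.
07:00 UTC + 12h = 19:00 Lumell.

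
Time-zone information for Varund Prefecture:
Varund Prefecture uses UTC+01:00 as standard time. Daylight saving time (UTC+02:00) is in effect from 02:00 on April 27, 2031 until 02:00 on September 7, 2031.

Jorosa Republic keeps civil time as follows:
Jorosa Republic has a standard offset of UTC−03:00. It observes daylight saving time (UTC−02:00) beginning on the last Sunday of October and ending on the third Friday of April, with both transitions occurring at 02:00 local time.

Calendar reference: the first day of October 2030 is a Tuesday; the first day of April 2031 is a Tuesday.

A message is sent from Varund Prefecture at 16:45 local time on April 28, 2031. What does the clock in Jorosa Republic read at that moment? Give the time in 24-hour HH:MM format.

Daylight saving runs 27 April – 7 September; April 28, 2031 is inside that window, so Varund Prefecture is at UTC+02:00.
16:45 Varund Prefecture − 2h = 14:45 UTC.
1 October 2030 is a Tuesday, so Sundays fall on 6, 13, 20, 27; the last is October 27.
1 April 2031 is a Tuesday, so the first Friday is April 4 and the third is April 18.
At the standard offset (UTC−03:00), 14:45 UTC − 3h = 11:45 Jorosa Republic standard time.
The standard-time date in Jorosa Republic, April 28, 2031, is outside the daylight-saving period (27 October 2030 – 18 April 2031), so Jorosa Republic is on standard time, UTC−03:00.
14:45 UTC − 3h = 11:45 Jorosa Republic.

11:45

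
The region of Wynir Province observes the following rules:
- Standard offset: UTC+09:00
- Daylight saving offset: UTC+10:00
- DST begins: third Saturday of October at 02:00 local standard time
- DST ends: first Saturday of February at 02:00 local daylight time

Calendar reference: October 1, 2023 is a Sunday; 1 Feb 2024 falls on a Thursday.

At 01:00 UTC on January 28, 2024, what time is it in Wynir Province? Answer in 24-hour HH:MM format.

1 October 2023 is a Sunday, so the first Saturday is October 7 and the third is October 21.
1 February 2024 is a Thursday, so the first Saturday is February 3.
At the standard offset (UTC+09:00), 01:00 UTC + 9h = 10:00 Wynir Province standard time.
Daylight saving runs 21 October 2023 – 3 February 2024; the standard-time date in Wynir Province, January 28, 2024, is inside that window, so Wynir Province is at UTC+10:00.
01:00 UTC + 10h = 11:00 local.

11:00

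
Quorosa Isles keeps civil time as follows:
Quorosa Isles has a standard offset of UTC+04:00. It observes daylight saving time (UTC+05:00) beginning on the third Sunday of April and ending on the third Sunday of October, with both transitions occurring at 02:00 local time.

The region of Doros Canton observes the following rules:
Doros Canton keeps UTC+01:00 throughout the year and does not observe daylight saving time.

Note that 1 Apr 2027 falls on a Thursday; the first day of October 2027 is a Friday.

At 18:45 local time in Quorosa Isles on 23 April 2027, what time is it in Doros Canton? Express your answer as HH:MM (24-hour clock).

1 April 2027 is a Thursday, so the first Sunday is April 4 and the third is April 18.
1 October 2027 is a Friday, so the first Sunday is October 3 and the third is October 17.
23 April 2027 lies within the daylight-saving period (18 April – 17 October), so Quorosa Isles is on daylight time, UTC+05:00.
18:45 Quorosa Isles − 5h = 13:45 UTC.
Doros Canton stays on UTC+01:00 all year.
13:45 UTC + 1h = 14:45 Doros Canton.

14:45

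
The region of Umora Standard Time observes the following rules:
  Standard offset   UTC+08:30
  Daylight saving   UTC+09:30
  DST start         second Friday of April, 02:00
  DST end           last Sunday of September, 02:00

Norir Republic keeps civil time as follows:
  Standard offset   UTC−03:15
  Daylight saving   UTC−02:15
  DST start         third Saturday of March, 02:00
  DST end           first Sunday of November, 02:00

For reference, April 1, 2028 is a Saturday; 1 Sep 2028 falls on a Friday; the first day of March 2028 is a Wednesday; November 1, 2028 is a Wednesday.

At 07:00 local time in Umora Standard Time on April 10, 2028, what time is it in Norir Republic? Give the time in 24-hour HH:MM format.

20:15

1 April 2028 is a Saturday, so the first Friday is April 7 and the second is April 14.
1 September 2028 is a Friday, so Sundays fall on 3, 10, 17, 24; the last is September 24.
April 10, 2028 does not fall between 14 April and 24 September, so daylight saving is not in effect and Umora Standard Time is at UTC+08:30.
07:00 Umora Standard Time − 8h30m = 22:30 UTC (rolling into the previous day, 9 April 2028).
1 March 2028 is a Wednesday, so the first Saturday is March 4 and the third is March 18.
1 November 2028 is a Wednesday, so the first Sunday is November 5.
At the standard offset (UTC−03:15), 22:30 UTC − 3h15m = 19:15 Norir Republic standard time.
The standard-time date in Norir Republic, April 9, 2028, falls between 18 March and 5 November, so daylight saving is in effect and Norir Republic is at UTC−02:15.
22:30 UTC − 2h15m = 20:15 Norir Republic.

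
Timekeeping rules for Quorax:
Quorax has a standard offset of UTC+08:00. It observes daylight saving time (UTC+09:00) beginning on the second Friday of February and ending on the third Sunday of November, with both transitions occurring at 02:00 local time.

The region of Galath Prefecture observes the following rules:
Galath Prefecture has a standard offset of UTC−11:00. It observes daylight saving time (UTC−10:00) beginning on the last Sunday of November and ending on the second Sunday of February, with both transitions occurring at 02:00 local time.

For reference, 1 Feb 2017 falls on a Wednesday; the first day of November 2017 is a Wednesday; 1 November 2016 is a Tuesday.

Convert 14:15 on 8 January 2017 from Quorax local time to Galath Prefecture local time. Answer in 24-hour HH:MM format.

1 February 2017 is a Wednesday, so the first Friday is February 3 and the second is February 10.
1 November 2017 is a Wednesday, so the first Sunday is November 5 and the third is November 19.
8 January 2017 does not fall between 10 February and 19 November, so daylight saving is not in effect and Quorax is at UTC+08:00.
14:15 Quorax − 8h = 06:15 UTC.
1 November 2016 is a Tuesday, so Sundays fall on 6, 13, 20, 27; the last is November 27.
1 February 2017 is a Wednesday, so the first Sunday is February 5 and the second is February 12.
At the standard offset (UTC−11:00), 06:15 UTC − 11h = 19:15 Galath Prefecture standard time (rolling into the previous day, 7 January 2017).
The standard-time date in Galath Prefecture, 7 January 2017, lies within the daylight-saving period (27 November 2016 – 12 February 2017), so Galath Prefecture is on daylight time, UTC−10:00.
06:15 UTC − 10h = 20:15 Galath Prefecture (rolling into the previous day, 7 January 2017).

20:15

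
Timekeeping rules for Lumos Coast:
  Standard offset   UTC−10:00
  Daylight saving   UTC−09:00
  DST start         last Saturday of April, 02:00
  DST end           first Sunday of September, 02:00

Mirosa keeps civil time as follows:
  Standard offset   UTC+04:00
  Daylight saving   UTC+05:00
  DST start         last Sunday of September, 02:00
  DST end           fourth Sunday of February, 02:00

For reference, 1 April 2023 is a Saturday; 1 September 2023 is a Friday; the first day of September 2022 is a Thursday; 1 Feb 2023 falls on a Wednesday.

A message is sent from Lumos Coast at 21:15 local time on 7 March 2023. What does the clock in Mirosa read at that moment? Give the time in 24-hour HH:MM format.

11:15

1 April 2023 is a Saturday, so Saturdays fall on 1, 8, 15, 22, 29; the last is April 29.
1 September 2023 is a Friday, so the first Sunday is September 3.
Daylight saving runs 29 April – 3 September; 7 March 2023 is outside that window, so Lumos Coast is on standard time at UTC−10:00.
21:15 Lumos Coast + 10h = 07:15 UTC (rolling into the next day, 8 March 2023).
1 September 2022 is a Thursday, so Sundays fall on 4, 11, 18, 25; the last is September 25.
1 February 2023 is a Wednesday, so the first Sunday is February 5 and the fourth is February 26.
At the standard offset (UTC+04:00), 07:15 UTC + 4h = 11:15 Mirosa standard time.
The standard-time date in Mirosa, 8 March 2023, does not fall between 25 September 2022 and 26 February 2023, so daylight saving is not in effect and Mirosa is at UTC+04:00.
07:15 UTC + 4h = 11:15 Mirosa.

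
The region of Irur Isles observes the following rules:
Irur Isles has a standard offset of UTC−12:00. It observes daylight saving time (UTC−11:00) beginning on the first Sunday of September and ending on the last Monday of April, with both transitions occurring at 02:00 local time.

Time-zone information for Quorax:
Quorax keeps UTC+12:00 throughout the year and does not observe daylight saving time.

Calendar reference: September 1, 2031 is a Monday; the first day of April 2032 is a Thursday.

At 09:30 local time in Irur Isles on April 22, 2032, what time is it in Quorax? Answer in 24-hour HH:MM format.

08:30

1 September 2031 is a Monday, so the first Sunday is September 7.
1 April 2032 is a Thursday, so Mondays fall on 5, 12, 19, 26; the last is April 26.
April 22, 2032 falls between 7 September 2031 and 26 April 2032, so daylight saving is in effect and Irur Isles is at UTC−11:00.
09:30 Irur Isles + 11h = 20:30 UTC.
Quorax stays on UTC+12:00 all year.
20:30 UTC + 12h = 08:30 Quorax (rolling into the next day, 23 April 2032).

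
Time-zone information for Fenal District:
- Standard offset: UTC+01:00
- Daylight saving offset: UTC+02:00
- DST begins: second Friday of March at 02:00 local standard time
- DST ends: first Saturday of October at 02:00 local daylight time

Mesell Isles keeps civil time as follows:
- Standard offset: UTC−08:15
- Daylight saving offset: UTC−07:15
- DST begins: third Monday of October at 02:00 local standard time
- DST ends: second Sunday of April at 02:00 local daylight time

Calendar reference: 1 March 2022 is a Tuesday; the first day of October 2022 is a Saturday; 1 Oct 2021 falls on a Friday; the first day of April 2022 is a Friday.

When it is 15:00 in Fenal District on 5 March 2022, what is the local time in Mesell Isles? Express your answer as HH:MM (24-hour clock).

06:45

1 March 2022 is a Tuesday, so the first Friday is March 4 and the second is March 11.
1 October 2022 is a Saturday, so the first Saturday is October 1.
5 March 2022 is outside the daylight-saving period (11 March – 1 October), so Fenal District is on standard time, UTC+01:00.
15:00 Fenal District − 1h = 14:00 UTC.
1 October 2021 is a Friday, so the first Monday is October 4 and the third is October 18.
1 April 2022 is a Friday, so the first Sunday is April 3 and the second is April 10.
At the standard offset (UTC−08:15), 14:00 UTC − 8h15m = 05:45 Mesell Isles standard time.
The standard-time date in Mesell Isles, 5 March 2022, lies within the daylight-saving period (18 October 2021 – 10 April 2022), so Mesell Isles is on daylight time, UTC−07:15.
14:00 UTC − 7h15m = 06:45 Mesell Isles.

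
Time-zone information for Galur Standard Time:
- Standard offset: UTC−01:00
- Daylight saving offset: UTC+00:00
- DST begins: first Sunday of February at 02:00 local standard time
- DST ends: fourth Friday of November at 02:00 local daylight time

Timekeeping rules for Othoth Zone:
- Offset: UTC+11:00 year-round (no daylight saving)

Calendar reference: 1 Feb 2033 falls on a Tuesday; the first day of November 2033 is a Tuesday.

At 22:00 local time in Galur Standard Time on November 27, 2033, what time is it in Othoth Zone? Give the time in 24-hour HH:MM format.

1 February 2033 is a Tuesday, so the first Sunday is February 6.
1 November 2033 is a Tuesday, so the first Friday is November 4 and the fourth is November 25.
November 27, 2033 does not fall between 6 February and 25 November, so daylight saving is not in effect and Galur Standard Time is at UTC−01:00.
22:00 Galur Standard Time + 1h = 23:00 UTC.
Othoth Zone has no daylight saving, so its offset is UTC+11:00 year-round.
23:00 UTC + 11h = 10:00 Othoth Zone (rolling into the next day, 28 November 2033).

10:00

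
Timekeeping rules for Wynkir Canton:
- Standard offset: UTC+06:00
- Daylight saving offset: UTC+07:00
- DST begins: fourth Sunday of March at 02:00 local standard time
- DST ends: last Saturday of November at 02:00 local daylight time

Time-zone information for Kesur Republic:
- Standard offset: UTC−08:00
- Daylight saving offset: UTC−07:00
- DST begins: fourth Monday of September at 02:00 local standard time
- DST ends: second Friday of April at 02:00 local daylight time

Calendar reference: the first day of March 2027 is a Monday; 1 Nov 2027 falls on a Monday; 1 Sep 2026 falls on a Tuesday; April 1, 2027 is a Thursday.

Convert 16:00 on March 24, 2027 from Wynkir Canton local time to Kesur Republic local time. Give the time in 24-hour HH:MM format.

03:00

1 March 2027 is a Monday, so the first Sunday is March 7 and the fourth is March 28.
1 November 2027 is a Monday, so Saturdays fall on 6, 13, 20, 27; the last is November 27.
March 24, 2027 does not fall between 28 March and 27 November, so daylight saving is not in effect and Wynkir Canton is at UTC+06:00.
16:00 Wynkir Canton − 6h = 10:00 UTC.
1 September 2026 is a Tuesday, so the first Monday is September 7 and the fourth is September 28.
1 April 2027 is a Thursday, so the first Friday is April 2 and the second is April 9.
At the standard offset (UTC−08:00), 10:00 UTC − 8h = 02:00 Kesur Republic standard time.
The standard-time date in Kesur Republic, March 24, 2027, falls between 28 September 2026 and 9 April 2027, so daylight saving is in effect and Kesur Republic is at UTC−07:00.
10:00 UTC − 7h = 03:00 Kesur Republic.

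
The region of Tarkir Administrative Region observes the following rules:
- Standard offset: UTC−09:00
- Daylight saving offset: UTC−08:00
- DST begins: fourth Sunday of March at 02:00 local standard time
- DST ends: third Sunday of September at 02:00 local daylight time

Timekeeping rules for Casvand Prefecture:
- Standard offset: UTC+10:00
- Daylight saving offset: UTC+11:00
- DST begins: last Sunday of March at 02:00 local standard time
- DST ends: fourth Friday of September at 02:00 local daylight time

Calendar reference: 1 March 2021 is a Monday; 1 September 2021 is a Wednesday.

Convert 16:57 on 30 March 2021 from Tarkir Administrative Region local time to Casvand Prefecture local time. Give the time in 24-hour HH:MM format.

1 March 2021 is a Monday, so the first Sunday is March 7 and the fourth is March 28.
1 September 2021 is a Wednesday, so the first Sunday is September 5 and the third is September 19.
Daylight saving runs 28 March – 19 September; 30 March 2021 is inside that window, so Tarkir Administrative Region is at UTC−08:00.
16:57 Tarkir Administrative Region + 8h = 00:57 UTC (rolling into the next day, 31 March 2021).
1 March 2021 is a Monday, so Sundays fall on 7, 14, 21, 28; the last is March 28.
1 September 2021 is a Wednesday, so the first Friday is September 3 and the fourth is September 24.
At the standard offset (UTC+10:00), 00:57 UTC + 10h = 10:57 Casvand Prefecture standard time.
Daylight saving runs 28 March – 24 September; the standard-time date in Casvand Prefecture, 31 March 2021, is inside that window, so Casvand Prefecture is at UTC+11:00.
00:57 UTC + 11h = 11:57 Casvand Prefecture.

11:57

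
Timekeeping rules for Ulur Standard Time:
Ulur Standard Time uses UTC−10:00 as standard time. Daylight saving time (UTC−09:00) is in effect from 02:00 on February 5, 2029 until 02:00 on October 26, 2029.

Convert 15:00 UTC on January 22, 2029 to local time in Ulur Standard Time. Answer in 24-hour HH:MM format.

05:00

At the standard offset (UTC−10:00), 15:00 UTC − 10h = 05:00 Ulur Standard Time standard time.
The standard-time date in Ulur Standard Time, January 22, 2029, does not fall between 5 February and 26 October, so daylight saving is not in effect and Ulur Standard Time is at UTC−10:00.
15:00 UTC − 10h = 05:00 local.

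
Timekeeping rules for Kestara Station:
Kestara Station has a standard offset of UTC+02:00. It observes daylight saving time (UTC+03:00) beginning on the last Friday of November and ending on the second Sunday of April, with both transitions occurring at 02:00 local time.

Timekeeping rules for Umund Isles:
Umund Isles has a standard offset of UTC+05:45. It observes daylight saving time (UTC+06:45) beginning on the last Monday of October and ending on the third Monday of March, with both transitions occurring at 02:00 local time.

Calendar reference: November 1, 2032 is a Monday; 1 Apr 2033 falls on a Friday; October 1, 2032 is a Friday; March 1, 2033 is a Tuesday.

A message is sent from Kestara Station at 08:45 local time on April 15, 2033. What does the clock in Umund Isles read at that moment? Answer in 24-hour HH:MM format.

1 November 2032 is a Monday, so Fridays fall on 5, 12, 19, 26; the last is November 26.
1 April 2033 is a Friday, so the first Sunday is April 3 and the second is April 10.
April 15, 2033 is outside the daylight-saving period (26 November 2032 – 10 April 2033), so Kestara Station is on standard time, UTC+02:00.
08:45 Kestara Station − 2h = 06:45 UTC.
1 October 2032 is a Friday, so Mondays fall on 4, 11, 18, 25; the last is October 25.
1 March 2033 is a Tuesday, so the first Monday is March 7 and the third is March 21.
At the standard offset (UTC+05:45), 06:45 UTC + 5h45m = 12:30 Umund Isles standard time.
The standard-time date in Umund Isles, April 15, 2033, does not fall between 25 October 2032 and 21 March 2033, so daylight saving is not in effect and Umund Isles is at UTC+05:45.
06:45 UTC + 5h45m = 12:30 Umund Isles.

12:30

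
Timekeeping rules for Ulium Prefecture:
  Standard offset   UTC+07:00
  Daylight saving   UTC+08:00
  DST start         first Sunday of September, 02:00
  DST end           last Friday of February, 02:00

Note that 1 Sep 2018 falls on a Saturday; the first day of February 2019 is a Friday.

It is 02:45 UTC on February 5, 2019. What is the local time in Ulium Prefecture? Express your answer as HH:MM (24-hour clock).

1 September 2018 is a Saturday, so the first Sunday is September 2.
1 February 2019 is a Friday, so Fridays fall on 1, 8, 15, 22; the last is February 22.
At the standard offset (UTC+07:00), 02:45 UTC + 7h = 09:45 Ulium Prefecture standard time.
The standard-time date in Ulium Prefecture, February 5, 2019, falls between 2 September 2018 and 22 February 2019, so daylight saving is in effect and Ulium Prefecture is at UTC+08:00.
02:45 UTC + 8h = 10:45 local.

10:45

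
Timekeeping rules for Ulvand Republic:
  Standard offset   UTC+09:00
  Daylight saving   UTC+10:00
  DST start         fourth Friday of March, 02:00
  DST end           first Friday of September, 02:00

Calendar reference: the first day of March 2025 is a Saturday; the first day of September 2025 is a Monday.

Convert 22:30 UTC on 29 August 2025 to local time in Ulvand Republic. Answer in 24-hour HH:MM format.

08:30

1 March 2025 is a Saturday, so the first Friday is March 7 and the fourth is March 28.
1 September 2025 is a Monday, so the first Friday is September 5.
At the standard offset (UTC+09:00), 22:30 UTC + 9h = 07:30 Ulvand Republic standard time (rolling into the next day, 30 August 2025).
Daylight saving runs 28 March – 5 September; the standard-time date in Ulvand Republic, 30 August 2025, is inside that window, so Ulvand Republic is at UTC+10:00.
22:30 UTC + 10h = 08:30 local (rolling into the next day, 30 August 2025).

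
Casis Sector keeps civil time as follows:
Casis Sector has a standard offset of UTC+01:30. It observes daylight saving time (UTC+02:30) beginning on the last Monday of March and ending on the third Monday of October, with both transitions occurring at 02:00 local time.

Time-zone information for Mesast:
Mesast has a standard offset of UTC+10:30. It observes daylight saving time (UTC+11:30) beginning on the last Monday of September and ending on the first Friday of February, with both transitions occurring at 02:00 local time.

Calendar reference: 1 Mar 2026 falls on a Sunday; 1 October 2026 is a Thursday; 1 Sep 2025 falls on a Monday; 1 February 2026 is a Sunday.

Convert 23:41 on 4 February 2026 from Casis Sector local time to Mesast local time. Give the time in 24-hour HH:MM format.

09:41

1 March 2026 is a Sunday, so Mondays fall on 2, 9, 16, 23, 30; the last is March 30.
1 October 2026 is a Thursday, so the first Monday is October 5 and the third is October 19.
4 February 2026 does not fall between 30 March and 19 October, so daylight saving is not in effect and Casis Sector is at UTC+01:30.
23:41 Casis Sector − 1h30m = 22:11 UTC.
1 September 2025 is a Monday, so Mondays fall on 1, 8, 15, 22, 29; the last is September 29.
1 February 2026 is a Sunday, so the first Friday is February 6.
At the standard offset (UTC+10:30), 22:11 UTC + 10h30m = 08:41 Mesast standard time (rolling into the next day, 5 February 2026).
The standard-time date in Mesast, 5 February 2026, falls between 29 September 2025 and 6 February 2026, so daylight saving is in effect and Mesast is at UTC+11:30.
22:11 UTC + 11h30m = 09:41 Mesast (rolling into the next day, 5 February 2026).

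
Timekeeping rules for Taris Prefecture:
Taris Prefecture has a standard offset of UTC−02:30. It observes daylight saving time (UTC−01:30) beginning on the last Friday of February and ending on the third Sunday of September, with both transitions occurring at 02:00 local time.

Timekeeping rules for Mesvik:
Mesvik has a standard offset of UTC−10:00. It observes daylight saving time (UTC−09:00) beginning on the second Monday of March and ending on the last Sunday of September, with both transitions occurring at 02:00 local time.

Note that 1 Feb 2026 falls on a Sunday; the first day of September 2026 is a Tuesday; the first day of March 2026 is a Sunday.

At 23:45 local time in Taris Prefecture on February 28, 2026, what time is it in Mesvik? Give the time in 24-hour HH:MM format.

1 February 2026 is a Sunday, so Fridays fall on 6, 13, 20, 27; the last is February 27.
1 September 2026 is a Tuesday, so the first Sunday is September 6 and the third is September 20.
Daylight saving runs 27 February – 20 September; February 28, 2026 is inside that window, so Taris Prefecture is at UTC−01:30.
23:45 Taris Prefecture + 1h30m = 01:15 UTC (rolling into the next day, 1 March 2026).
1 March 2026 is a Sunday, so the first Monday is March 2 and the second is March 9.
1 September 2026 is a Tuesday, so Sundays fall on 6, 13, 20, 27; the last is September 27.
At the standard offset (UTC−10:00), 01:15 UTC − 10h = 15:15 Mesvik standard time (rolling into the previous day, 28 February 2026).
Daylight saving runs 9 March – 27 September; the standard-time date in Mesvik, February 28, 2026, is outside that window, so Mesvik is on standard time at UTC−10:00.
01:15 UTC − 10h = 15:15 Mesvik (rolling into the previous day, 28 February 2026).

15:15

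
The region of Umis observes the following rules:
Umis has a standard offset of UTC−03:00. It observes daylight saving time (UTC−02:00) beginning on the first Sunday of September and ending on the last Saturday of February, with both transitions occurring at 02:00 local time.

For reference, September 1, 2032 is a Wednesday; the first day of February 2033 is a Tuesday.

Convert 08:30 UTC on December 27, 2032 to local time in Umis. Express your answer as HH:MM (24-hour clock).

1 September 2032 is a Wednesday, so the first Sunday is September 5.
1 February 2033 is a Tuesday, so Saturdays fall on 5, 12, 19, 26; the last is February 26.
At the standard offset (UTC−03:00), 08:30 UTC − 3h = 05:30 Umis standard time.
The standard-time date in Umis, December 27, 2032, falls between 5 September 2032 and 26 February 2033, so daylight saving is in effect and Umis is at UTC−02:00.
08:30 UTC − 2h = 06:30 local.

06:30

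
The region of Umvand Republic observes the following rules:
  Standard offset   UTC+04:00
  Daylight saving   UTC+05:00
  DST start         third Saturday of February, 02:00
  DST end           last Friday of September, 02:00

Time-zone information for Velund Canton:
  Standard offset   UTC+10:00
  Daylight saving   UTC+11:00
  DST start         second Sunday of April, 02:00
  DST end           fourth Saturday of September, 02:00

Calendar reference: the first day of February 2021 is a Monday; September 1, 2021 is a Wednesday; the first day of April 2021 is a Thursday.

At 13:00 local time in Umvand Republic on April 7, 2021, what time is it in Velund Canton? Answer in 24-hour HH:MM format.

1 February 2021 is a Monday, so the first Saturday is February 6 and the third is February 20.
1 September 2021 is a Wednesday, so Fridays fall on 3, 10, 17, 24; the last is September 24.
April 7, 2021 falls between 20 February and 24 September, so daylight saving is in effect and Umvand Republic is at UTC+05:00.
13:00 Umvand Republic − 5h = 08:00 UTC.
1 April 2021 is a Thursday, so the first Sunday is April 4 and the second is April 11.
1 September 2021 is a Wednesday, so the first Saturday is September 4 and the fourth is September 25.
At the standard offset (UTC+10:00), 08:00 UTC + 10h = 18:00 Velund Canton standard time.
The standard-time date in Velund Canton, April 7, 2021, is outside the daylight-saving period (11 April – 25 September), so Velund Canton is on standard time, UTC+10:00.
08:00 UTC + 10h = 18:00 Velund Canton.

18:00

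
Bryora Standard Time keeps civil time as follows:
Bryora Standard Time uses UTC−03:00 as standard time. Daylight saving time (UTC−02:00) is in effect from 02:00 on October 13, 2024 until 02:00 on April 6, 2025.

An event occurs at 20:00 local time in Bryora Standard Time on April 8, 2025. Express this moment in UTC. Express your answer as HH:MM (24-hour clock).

23:00

Daylight saving runs 13 October 2024 – 6 April 2025; April 8, 2025 is outside that window, so Bryora Standard Time is on standard time at UTC−03:00.
20:00 local + 3h = 23:00 UTC.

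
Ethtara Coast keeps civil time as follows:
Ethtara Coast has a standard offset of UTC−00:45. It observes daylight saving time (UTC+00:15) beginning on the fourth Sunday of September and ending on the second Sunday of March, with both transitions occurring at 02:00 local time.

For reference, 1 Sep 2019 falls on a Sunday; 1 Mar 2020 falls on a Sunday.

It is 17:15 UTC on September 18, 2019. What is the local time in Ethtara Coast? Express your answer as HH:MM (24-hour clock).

1 September 2019 is a Sunday, so the first Sunday is September 1 and the fourth is September 22.
1 March 2020 is a Sunday, so the first Sunday is March 1 and the second is March 8.
At the standard offset (UTC−00:45), 17:15 UTC − 0h45m = 16:30 Ethtara Coast standard time.
The standard-time date in Ethtara Coast, September 18, 2019, does not fall between 22 September 2019 and 8 March 2020, so daylight saving is not in effect and Ethtara Coast is at UTC−00:45.
17:15 UTC − 0h45m = 16:30 local.

16:30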